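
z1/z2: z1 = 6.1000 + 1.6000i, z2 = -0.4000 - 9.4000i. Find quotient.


Conjugate of z2 = -0.4000 + 9.4000i
Numerator: (6.1000 + 1.6000i)(-0.4000 + 9.4000i) = -17.4800 + 56.7000i
Denominator: (-0.4)^2 + (-9.4)^2 = 88.52
Result = (-17.4800 + 56.7000i)/88.52

-0.1975 + 0.6405i


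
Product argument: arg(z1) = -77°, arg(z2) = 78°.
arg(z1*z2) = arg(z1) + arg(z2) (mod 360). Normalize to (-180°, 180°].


arg(z1*z2) = -77° + 78° = 1°
Normalized to (-180°, 180°]: 1°

1°


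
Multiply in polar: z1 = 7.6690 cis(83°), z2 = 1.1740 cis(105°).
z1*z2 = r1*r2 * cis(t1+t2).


r = 7.6690 * 1.1740 = 9.0034
theta = 83° + 105° = 188° = 188° (mod 360)

9.0034 cis(188°)


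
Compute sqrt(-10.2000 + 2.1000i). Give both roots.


|z| = sqrt(104.04+4.41) = 10.4139
sqrt((|z|+a)/2) = sqrt((10.4139+(-10.2))/2) = sqrt(0.1070) = 0.3271
sqrt((|z|-a)/2) = sqrt((10.4139-(-10.2))/2) = sqrt(10.3070) = 3.2104

±(0.3271 + 3.2104i) i.e. 0.3271 + 3.2104i and -0.3271 - 3.2104i


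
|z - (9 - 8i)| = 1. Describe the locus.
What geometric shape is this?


|z - z0| = r is a circle with center z0 and radius r.
Center = (9, -8), radius = 1

Circle with center (9, -8) and radius 1


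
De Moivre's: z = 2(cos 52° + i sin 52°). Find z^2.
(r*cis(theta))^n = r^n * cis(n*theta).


r^2 = 2^2 = 4
n*theta = 2*52° = 104° = 104° (mod 360)
a = 4*cos(104°) = -0.9677
b = 4*sin(104°) = 3.8812

4 cis(104°) = -0.9677 + 3.8812i


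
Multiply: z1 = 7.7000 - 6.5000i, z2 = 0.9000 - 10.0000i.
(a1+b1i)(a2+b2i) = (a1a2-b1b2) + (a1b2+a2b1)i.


Real = 7.7*0.9 - (-6.5)*(-10) = 6.93 - 65 = -58.07
Imag = 7.7*(-10) + 0.9*(-6.5) = -77 - (5.85) = -82.85

-58.0700 - 82.8500i


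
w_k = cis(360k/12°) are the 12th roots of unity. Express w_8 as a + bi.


Angle = 360*8/12 = 240°
a = cos(240°) = -0.5000
b = sin(240°) = -0.8660

-0.5000 - 0.8660i


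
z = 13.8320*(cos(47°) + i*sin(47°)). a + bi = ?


a = 13.8320*cos(47°) = 13.8320*0.682 = 9.4334
b = 13.8320*sin(47°) = 13.8320*0.731354 = 10.1161

9.4334 + 10.1161i


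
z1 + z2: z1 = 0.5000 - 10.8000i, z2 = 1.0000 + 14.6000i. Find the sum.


Real: 0.5 + 1 = 1.5
Imag: -10.8 + 14.6 = 3.8

1.5000 + 3.8000i


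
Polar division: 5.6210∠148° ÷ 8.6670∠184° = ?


r = 5.6210 / 8.6670 = 0.6486
theta = 148° - 184° = -36° = 324° (mod 360)

0.6486 cis(324°)


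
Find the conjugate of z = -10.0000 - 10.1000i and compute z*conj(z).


z_bar = -10.0000 + 10.1000i
z*z_bar = (-10)^2 + (-10.1)^2 = 100 + 102.01 = 202.01

z_bar = -10.0000 + 10.1000i, z*z_bar = 202.01


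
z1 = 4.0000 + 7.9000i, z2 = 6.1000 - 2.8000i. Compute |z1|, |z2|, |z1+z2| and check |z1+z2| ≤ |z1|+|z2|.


|z1| = sqrt(4^2 + 7.9^2) = sqrt(78.41) = 8.8549
|z2| = sqrt(6.1^2 + (-2.8)^2) = sqrt(45.05) = 6.7119
z1+z2 = 10.1000 + 5.1000i
|z1+z2| = sqrt(128.02) = 11.3146
|z1|+|z2| = 8.8549 + 6.7119 = 15.5668

|z1+z2| = 11.3146 ≤ |z1|+|z2| = 15.5668 (verified)


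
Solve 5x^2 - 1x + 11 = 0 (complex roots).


disc = (-1)^2 - 4*5*11 = 1 - 220 = -219
sqrt(|disc|) = sqrt(219) = 14.7986
Real part = 1/(2*5) = 0.1000
Imag part = 14.7986/(2*5) = 1.4799

0.1000 ± 1.4799i


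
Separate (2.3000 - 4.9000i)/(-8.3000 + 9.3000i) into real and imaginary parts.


Multiply by conjugate: (2.3000 - 4.9000i)(-8.3000 - 9.3000i) / ((-8.3)^2 + 9.3^2)
Numerator real = 2.3*(-8.3) - (4.9)*9.3 = -64.66
Numerator imag = -4.9*(-8.3) - 2.3*9.3 = 19.28
Denominator = 155.38
Re(z) = -64.66/155.38 = -0.4161
Im(z) = 19.28/155.38 = 0.1241

Re(z) = -0.4161, Im(z) = 0.1241


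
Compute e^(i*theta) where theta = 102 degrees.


cos(102°) = -0.2079
sin(102°) = 0.9781

e^(i*102°) = -0.2079 + 0.9781i


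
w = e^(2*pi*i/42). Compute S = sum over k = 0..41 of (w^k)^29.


The roots are w_k = w^k with w = e^(2*pi*i/42), and (w^k)^29 = (w^29)^k.
So S = 1 + u + u^2 + ... + u^(41) with u = w^29.
29 = 0*42 + 29, so 29 is not a multiple of 42: u = w^29 ≠ 1 (w is a primitive 42th root), while u^42 = (w^42)^29 = 1.
Geometric series: S = (1 - u^42)/(1 - u) = (1 - 1)/(1 - u) = 0

S = 0


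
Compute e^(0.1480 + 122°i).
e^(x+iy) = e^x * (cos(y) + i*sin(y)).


e^0.1480 = 1.1595
cos(122°) = -0.5299
sin(122°) = 0.848
Real = 1.1595*(-0.5299) = -0.6144
Imag = 1.1595*0.848 = 0.9833

-0.6144 + 0.9833i


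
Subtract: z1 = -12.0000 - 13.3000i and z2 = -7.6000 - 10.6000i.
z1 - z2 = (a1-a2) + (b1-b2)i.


Real: -12 + 7.6 = -4.4
Imag: -13.3 + 10.6 = -2.7

-4.4000 - 2.7000i


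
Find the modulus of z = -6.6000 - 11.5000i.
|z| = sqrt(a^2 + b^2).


|z| = sqrt((-6.6)^2 + (-11.5)^2) = sqrt(43.56 + 132.25) = sqrt(175.81) = 13.2593

|z| = 13.2593


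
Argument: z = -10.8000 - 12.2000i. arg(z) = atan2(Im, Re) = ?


Re = -10.8, Im = -12.2
arg = atan2(-12.2, -10.8) = -131.5167 degrees

arg(z) = -131.5167 degrees


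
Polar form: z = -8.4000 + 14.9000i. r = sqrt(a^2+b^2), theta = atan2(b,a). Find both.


r = sqrt(70.56+222.01) = sqrt(292.57) = 17.1047
theta = atan2(14.9, -8.4) = 119.4125 degrees

r = 17.1047, theta = 119.4125 degrees


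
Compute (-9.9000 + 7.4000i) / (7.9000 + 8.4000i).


Conjugate of z2 = 7.9000 - 8.4000i
Numerator: (-9.9000 + 7.4000i)(7.9000 - 8.4000i) = -16.0500 + 141.6200i
Denominator: 7.9^2 + 8.4^2 = 132.97
Result = (-16.0500 + 141.6200i)/132.97

-0.1207 + 1.0651i


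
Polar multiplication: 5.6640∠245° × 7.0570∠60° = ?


r = 5.6640 * 7.0570 = 39.9708
theta = 245° + 60° = 305° = 305° (mod 360)

39.9708 cis(305°)


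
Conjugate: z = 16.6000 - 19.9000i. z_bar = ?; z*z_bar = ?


z_bar = 16.6000 + 19.9000i
z*z_bar = 16.6^2 + (-19.9)^2 = 275.56 + 396.01 = 671.57

z_bar = 16.6000 + 19.9000i, z*z_bar = 671.57


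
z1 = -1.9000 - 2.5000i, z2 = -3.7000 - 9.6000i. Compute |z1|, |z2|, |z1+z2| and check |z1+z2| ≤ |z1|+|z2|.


|z1| = sqrt((-1.9)^2 + (-2.5)^2) = sqrt(9.86) = 3.1401
|z2| = sqrt((-3.7)^2 + (-9.6)^2) = sqrt(105.85) = 10.2883
z1+z2 = -5.6000 - 12.1000i
|z1+z2| = sqrt(177.77) = 13.3330
|z1|+|z2| = 3.1401 + 10.2883 = 13.4284

|z1+z2| = 13.3330 ≤ |z1|+|z2| = 13.4284 (verified)


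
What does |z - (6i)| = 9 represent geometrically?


|z - z0| = r is a circle with center z0 and radius r.
Center = (0, 6), radius = 9

Circle with center (0, 6) and radius 9


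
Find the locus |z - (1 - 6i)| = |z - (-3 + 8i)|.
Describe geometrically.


Equal distances means the locus is the perpendicular bisector of z1 and z2.
Midpoint = ((1+(-3))/2, (-6+8)/2) = (-1.0000, 1.0000)

Perpendicular bisector through (-1.0000, 1.0000)


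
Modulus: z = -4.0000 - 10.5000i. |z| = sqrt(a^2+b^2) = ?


|z| = sqrt((-4)^2 + (-10.5)^2) = sqrt(16 + 110.25) = sqrt(126.25) = 11.2361

|z| = 11.2361


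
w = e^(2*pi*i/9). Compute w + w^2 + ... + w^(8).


With w = e^(2*pi*i/9), all 9 of the 9th roots of unity w^0 = 1, w, ..., w^(8) sum to 0: 1 + w + ... + w^(8) = (1 - w^9)/(1 - w) = 0 since w^9 = 1, w ≠ 1.
Removing the root 1: w + w^2 + ... + w^(8) = 0 - 1 = -1

Sum = -1


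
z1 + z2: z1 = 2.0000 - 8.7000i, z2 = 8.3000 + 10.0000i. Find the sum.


Real: 2 + 8.3 = 10.3
Imag: -8.7 + 10 = 1.3

10.3000 + 1.3000i


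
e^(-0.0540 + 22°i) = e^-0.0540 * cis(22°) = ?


e^-0.0540 = 0.9474
cos(22°) = 0.9272
sin(22°) = 0.3746
Real = 0.9474*0.9272 = 0.8784
Imag = 0.9474*0.3746 = 0.3549

0.8784 + 0.3549i


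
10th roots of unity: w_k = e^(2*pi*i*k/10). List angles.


The 10th roots of unity are cis(360k/10°) for k=0..9
Angle step = 360/10 = 36°
Primitive root: cis(36°)
Primitive root = 0.8090 + 0.5878i

10 roots at angles: 0°, 36°, 72°, 108°, 144°, 180°, 216°, 252°, 288°, 324°


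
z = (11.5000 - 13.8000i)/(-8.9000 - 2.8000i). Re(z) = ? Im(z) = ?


Multiply by conjugate: (11.5000 - 13.8000i)(-8.9000 + 2.8000i) / ((-8.9)^2 + (-2.8)^2)
Numerator real = 11.5*(-8.9) - (13.8)*(-2.8) = -63.71
Numerator imag = -13.8*(-8.9) - 11.5*(-2.8) = 155.02
Denominator = 87.05
Re(z) = -63.71/87.05 = -0.7319
Im(z) = 155.02/87.05 = 1.7808

Re(z) = -0.7319, Im(z) = 1.7808


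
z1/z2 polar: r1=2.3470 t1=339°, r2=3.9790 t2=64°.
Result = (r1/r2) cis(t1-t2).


r = 2.3470 / 3.9790 = 0.5898
theta = 339° - 64° = 275° = 275° (mod 360)

0.5898 cis(275°)


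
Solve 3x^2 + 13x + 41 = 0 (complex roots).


disc = 13^2 - 4*3*41 = 169 - 492 = -323
sqrt(|disc|) = sqrt(323) = 17.9722
Real part = -13/(2*3) = -2.1667
Imag part = 17.9722/(2*3) = 2.9954

-2.1667 ± 2.9954i


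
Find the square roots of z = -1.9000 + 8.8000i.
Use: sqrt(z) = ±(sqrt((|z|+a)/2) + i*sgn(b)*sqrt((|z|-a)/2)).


|z| = sqrt(3.61+77.44) = 9.0028
sqrt((|z|+a)/2) = sqrt((9.0028+(-1.9))/2) = sqrt(3.5514) = 1.8845
sqrt((|z|-a)/2) = sqrt((9.0028-(-1.9))/2) = sqrt(5.4514) = 2.3348

±(1.8845 + 2.3348i) i.e. 1.8845 + 2.3348i and -1.8845 - 2.3348i


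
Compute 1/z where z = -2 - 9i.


|z|^2 = 4+81 = 85
1/z = (-2 + 9i)/85

1/z = -0.0235 + 0.1059i


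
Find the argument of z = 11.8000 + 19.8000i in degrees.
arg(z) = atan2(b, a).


Re = 11.8, Im = 19.8
arg = atan2(19.8, 11.8) = 59.2068 degrees

arg(z) = 59.2068 degrees


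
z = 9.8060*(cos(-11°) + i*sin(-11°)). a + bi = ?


a = 9.8060*cos(-11°) = 9.8060*0.981627 = 9.6258
b = 9.8060*sin(-11°) = 9.8060*(-0.19081) = -1.8711

9.6258 - 1.8711i


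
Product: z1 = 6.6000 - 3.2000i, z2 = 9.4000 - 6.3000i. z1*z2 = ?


Real = 6.6*9.4 - (-3.2)*(-6.3) = 62.04 - 20.16 = 41.88
Imag = 6.6*(-6.3) + 9.4*(-3.2) = -41.58 - (30.08) = -71.66

41.8800 - 71.6600i


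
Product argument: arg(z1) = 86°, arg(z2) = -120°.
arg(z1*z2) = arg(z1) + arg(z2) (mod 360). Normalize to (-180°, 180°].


arg(z1*z2) = 86° - 120° = -34°
Normalized to (-180°, 180°]: -34°

-34°


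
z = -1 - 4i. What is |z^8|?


|z| = sqrt(1+16) = sqrt(17) = 4.1231
|z^8| = |z|^8 = (sqrt(17))^8 = 17^4 = 83521

|z^8| = 83521


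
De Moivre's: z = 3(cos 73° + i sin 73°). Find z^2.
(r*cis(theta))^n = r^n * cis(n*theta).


r^2 = 3^2 = 9
n*theta = 2*73° = 146° = 146° (mod 360)
a = 9*cos(146°) = -7.4613
b = 9*sin(146°) = 5.0327

9 cis(146°) = -7.4613 + 5.0327i


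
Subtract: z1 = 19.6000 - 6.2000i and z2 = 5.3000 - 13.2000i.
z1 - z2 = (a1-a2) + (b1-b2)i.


Real: 19.6 - 5.3 = 14.3
Imag: -6.2 + 13.2 = 7

14.3000 + 7.0000i


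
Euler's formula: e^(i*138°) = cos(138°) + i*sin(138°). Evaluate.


cos(138°) = -0.7431
sin(138°) = 0.6691

e^(i*138°) = -0.7431 + 0.6691i


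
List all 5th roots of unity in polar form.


The 5th roots of unity are cis(360k/5°) for k=0..4
Angle step = 360/5 = 72°
Primitive root: cis(72°)
Primitive root = 0.3090 + 0.9511i

5 roots at angles: 0°, 72°, 144°, 216°, 288°


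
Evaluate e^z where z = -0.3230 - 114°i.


e^-0.3230 = 0.7240
cos(-114°) = -0.4067
sin(-114°) = -0.9135
Real = 0.7240*(-0.4067) = -0.2945
Imag = 0.7240*(-0.9135) = -0.6614

-0.2945 - 0.6614i


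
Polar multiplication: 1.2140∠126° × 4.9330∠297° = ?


r = 1.2140 * 4.9330 = 5.9887
theta = 126° + 297° = 423° = 63° (mod 360)

5.9887 cis(63°)


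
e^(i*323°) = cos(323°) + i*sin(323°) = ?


cos(323°) = 0.7986
sin(323°) = -0.6018

e^(i*323°) = 0.7986 - 0.6018i


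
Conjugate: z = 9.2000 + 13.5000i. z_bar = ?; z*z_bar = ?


z_bar = 9.2000 - 13.5000i
z*z_bar = 9.2^2 + 13.5^2 = 84.64 + 182.25 = 266.89

z_bar = 9.2000 - 13.5000i, z*z_bar = 266.89


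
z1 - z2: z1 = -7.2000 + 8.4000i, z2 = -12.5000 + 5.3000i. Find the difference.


Real: -7.2 + 12.5 = 5.3
Imag: 8.4 - 5.3 = 3.1

5.3000 + 3.1000i


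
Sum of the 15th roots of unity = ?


The sum of all 15th roots of unity is 0.
Geometric series: (1 - w^15)/(1 - w) = (1-1)/(1-w) = 0 since w^15 = 1, w ≠ 1.
Alternatively: coefficient of z^14 in z^15 - 1 is 0.

0


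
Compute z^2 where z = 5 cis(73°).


r^2 = 5^2 = 25
n*theta = 2*73° = 146° = 146° (mod 360)
a = 25*cos(146°) = -20.7259
b = 25*sin(146°) = 13.9798

25 cis(146°) = -20.7259 + 13.9798i


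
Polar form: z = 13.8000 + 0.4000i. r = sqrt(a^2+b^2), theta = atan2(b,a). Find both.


r = sqrt(190.44+0.16) = sqrt(190.6) = 13.8058
theta = atan2(0.4, 13.8) = 1.6603 degrees

r = 13.8058, theta = 1.6603 degrees


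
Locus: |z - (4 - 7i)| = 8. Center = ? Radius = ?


|z - z0| = r is a circle with center z0 and radius r.
Center = (4, -7), radius = 8

Circle with center (4, -7) and radius 8


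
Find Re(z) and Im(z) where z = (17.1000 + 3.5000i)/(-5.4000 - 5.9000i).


Multiply by conjugate: (17.1000 + 3.5000i)(-5.4000 + 5.9000i) / ((-5.4)^2 + (-5.9)^2)
Numerator real = 17.1*(-5.4) + 3.5*(-5.9) = -112.99
Numerator imag = 3.5*(-5.4) - 17.1*(-5.9) = 81.99
Denominator = 63.97
Re(z) = -112.99/63.97 = -1.7663
Im(z) = 81.99/63.97 = 1.2817

Re(z) = -1.7663, Im(z) = 1.2817


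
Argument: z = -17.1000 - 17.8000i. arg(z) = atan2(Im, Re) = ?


Re = -17.1, Im = -17.8
arg = atan2(-17.8, -17.1) = -133.8510 degrees

arg(z) = -133.8510 degrees


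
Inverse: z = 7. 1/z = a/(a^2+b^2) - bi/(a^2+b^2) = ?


|z|^2 = 49+0 = 49
1/z = (7 - 0i)/49

1/z = 0.1429 + 0i


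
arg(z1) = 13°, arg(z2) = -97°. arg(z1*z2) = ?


arg(z1*z2) = 13° - 97° = -84°
Normalized to (-180°, 180°]: -84°

-84°


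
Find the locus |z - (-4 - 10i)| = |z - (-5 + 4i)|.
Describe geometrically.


Equal distances means the locus is the perpendicular bisector of z1 and z2.
Midpoint = ((-4+(-5))/2, (-10+4)/2) = (-4.5000, -3.0000)

Perpendicular bisector through (-4.5000, -3.0000)


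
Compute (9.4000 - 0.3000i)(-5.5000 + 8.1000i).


Real = 9.4*(-5.5) - (-0.3)*8.1 = -51.7 - (-2.43) = -49.27
Imag = 9.4*8.1 - (5.5)*(-0.3) = 76.14 + 1.65 = 77.79

-49.2700 + 77.7900i


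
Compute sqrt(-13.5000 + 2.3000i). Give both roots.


|z| = sqrt(182.25+5.29) = 13.6945
sqrt((|z|+a)/2) = sqrt((13.6945+(-13.5))/2) = sqrt(0.0973) = 0.3119
sqrt((|z|-a)/2) = sqrt((13.6945-(-13.5))/2) = sqrt(13.5973) = 3.6874

±(0.3119 + 3.6874i) i.e. 0.3119 + 3.6874i and -0.3119 - 3.6874i


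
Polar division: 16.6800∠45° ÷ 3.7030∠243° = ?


r = 16.6800 / 3.7030 = 4.5045
theta = 45° - 243° = -198° = 162° (mod 360)

4.5045 cis(162°)


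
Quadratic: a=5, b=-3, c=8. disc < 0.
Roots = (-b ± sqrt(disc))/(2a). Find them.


disc = (-3)^2 - 4*5*8 = 9 - 160 = -151
sqrt(|disc|) = sqrt(151) = 12.2882
Real part = 3/(2*5) = 0.3000
Imag part = 12.2882/(2*5) = 1.2288

0.3000 ± 1.2288i


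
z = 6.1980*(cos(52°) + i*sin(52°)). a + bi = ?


a = 6.1980*cos(52°) = 6.1980*0.61566 = 3.8159
b = 6.1980*sin(52°) = 6.1980*0.78801 = 4.8841

3.8159 + 4.8841i


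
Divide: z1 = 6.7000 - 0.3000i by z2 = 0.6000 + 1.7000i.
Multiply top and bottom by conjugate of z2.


Conjugate of z2 = 0.6000 - 1.7000i
Numerator: (6.7000 - 0.3000i)(0.6000 - 1.7000i) = 3.5100 - 11.5700i
Denominator: 0.6^2 + 1.7^2 = 3.25
Result = (3.5100 - 11.5700i)/3.25

1.0800 - 3.5600i


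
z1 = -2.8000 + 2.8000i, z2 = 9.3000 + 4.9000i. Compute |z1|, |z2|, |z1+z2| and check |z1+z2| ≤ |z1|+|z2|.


|z1| = sqrt((-2.8)^2 + 2.8^2) = sqrt(15.68) = 3.9598
|z2| = sqrt(9.3^2 + 4.9^2) = sqrt(110.5) = 10.5119
z1+z2 = 6.5000 + 7.7000i
|z1+z2| = sqrt(101.54) = 10.0767
|z1|+|z2| = 3.9598 + 10.5119 = 14.4717

|z1+z2| = 10.0767 ≤ |z1|+|z2| = 14.4717 (verified)


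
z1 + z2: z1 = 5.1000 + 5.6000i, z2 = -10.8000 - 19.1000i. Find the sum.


Real: 5.1 - 10.8 = -5.7
Imag: 5.6 - 19.1 = -13.5

-5.7000 - 13.5000i


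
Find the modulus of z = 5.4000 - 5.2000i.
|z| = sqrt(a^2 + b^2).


|z| = sqrt(5.4^2 + (-5.2)^2) = sqrt(29.16 + 27.04) = sqrt(56.2) = 7.4967

|z| = 7.4967


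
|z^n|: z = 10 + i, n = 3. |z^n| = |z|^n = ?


|z| = sqrt(100+1) = sqrt(101) = 10.0499
|z^3| = |z|^3 = (sqrt(101))^3 = 101*sqrt(101)

|z^3| = 101*sqrt(101) ≈ 1015.0374


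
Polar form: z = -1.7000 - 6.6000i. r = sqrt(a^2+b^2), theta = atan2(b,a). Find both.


r = sqrt(2.89+43.56) = sqrt(46.45) = 6.8154
theta = atan2(-6.6, -1.7) = -104.4440 degrees

r = 6.8154, theta = -104.4440 degrees


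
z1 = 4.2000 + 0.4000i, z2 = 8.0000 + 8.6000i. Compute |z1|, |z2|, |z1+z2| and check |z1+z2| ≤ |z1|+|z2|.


|z1| = sqrt(4.2^2 + 0.4^2) = sqrt(17.8) = 4.2190
|z2| = sqrt(8^2 + 8.6^2) = sqrt(137.96) = 11.7456
z1+z2 = 12.2000 + 9.0000i
|z1+z2| = sqrt(229.84) = 15.1605
|z1|+|z2| = 4.2190 + 11.7456 = 15.9646

|z1+z2| = 15.1605 ≤ |z1|+|z2| = 15.9646 (verified)


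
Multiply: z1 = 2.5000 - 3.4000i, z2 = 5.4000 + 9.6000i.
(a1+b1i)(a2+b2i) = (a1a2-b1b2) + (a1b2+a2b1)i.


Real = 2.5*5.4 - (-3.4)*9.6 = 13.5 - (-32.64) = 46.14
Imag = 2.5*9.6 + 5.4*(-3.4) = 24 - (18.36) = 5.64

46.1400 + 5.6400i


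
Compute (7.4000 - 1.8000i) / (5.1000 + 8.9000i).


Conjugate of z2 = 5.1000 - 8.9000i
Numerator: (7.4000 - 1.8000i)(5.1000 - 8.9000i) = 21.7200 - 75.0400i
Denominator: 5.1^2 + 8.9^2 = 105.22
Result = (21.7200 - 75.0400i)/105.22

0.2064 - 0.7132i


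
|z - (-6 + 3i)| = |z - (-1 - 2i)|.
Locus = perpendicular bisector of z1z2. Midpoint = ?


Equal distances means the locus is the perpendicular bisector of z1 and z2.
Midpoint = ((-6+(-1))/2, (3+(-2))/2) = (-3.5000, 0.5000)

Perpendicular bisector through (-3.5000, 0.5000)


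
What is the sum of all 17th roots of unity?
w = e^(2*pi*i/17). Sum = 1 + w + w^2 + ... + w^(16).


The sum of all 17th roots of unity is 0.
Geometric series: (1 - w^17)/(1 - w) = (1-1)/(1-w) = 0 since w^17 = 1, w ≠ 1.
Alternatively: coefficient of z^16 in z^17 - 1 is 0.

0


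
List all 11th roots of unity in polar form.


The 11th roots of unity are cis(360k/11°) for k=0..10
Angle step = 360/11 = 32.7273°
Primitive root: cis(32.7273°)
Primitive root = 0.8413 + 0.5406i

11 roots at angles: 0°, 32.7273°, 65.4545°, 98.1818°, 130.9091°, 163.6364°, 196.3636°, 229.0909°, 261.8182°, 294.5455°, 327.2727°


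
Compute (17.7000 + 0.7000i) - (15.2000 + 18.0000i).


Real: 17.7 - 15.2 = 2.5
Imag: 0.7 - 18 = -17.3

2.5000 - 17.3000i


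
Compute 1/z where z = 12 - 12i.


|z|^2 = 144+144 = 288
1/z = (12 + 12i)/288

1/z = 0.0417 + 0.0417i


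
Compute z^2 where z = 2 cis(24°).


r^2 = 2^2 = 4
n*theta = 2*24° = 48° = 48° (mod 360)
a = 4*cos(48°) = 2.6765
b = 4*sin(48°) = 2.9726

4 cis(48°) = 2.6765 + 2.9726i


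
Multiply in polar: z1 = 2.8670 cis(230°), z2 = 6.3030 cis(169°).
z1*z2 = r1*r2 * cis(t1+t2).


r = 2.8670 * 6.3030 = 18.0707
theta = 230° + 169° = 399° = 39° (mod 360)

18.0707 cis(39°)


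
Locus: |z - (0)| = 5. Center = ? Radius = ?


|z - z0| = r is a circle with center z0 and radius r.
Center = (0, 0), radius = 5

Circle with center (0, 0) and radius 5


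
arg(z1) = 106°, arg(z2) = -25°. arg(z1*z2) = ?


arg(z1*z2) = 106° - 25° = 81°
Normalized to (-180°, 180°]: 81°

81°


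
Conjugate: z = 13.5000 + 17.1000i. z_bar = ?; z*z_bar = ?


z_bar = 13.5000 - 17.1000i
z*z_bar = 13.5^2 + 17.1^2 = 182.25 + 292.41 = 474.66

z_bar = 13.5000 - 17.1000i, z*z_bar = 474.66


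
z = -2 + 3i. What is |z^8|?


|z| = sqrt(4+9) = sqrt(13) = 3.6056
|z^8| = |z|^8 = (sqrt(13))^8 = 13^4 = 28561

|z^8| = 28561


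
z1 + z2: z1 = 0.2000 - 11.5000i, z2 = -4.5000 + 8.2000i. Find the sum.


Real: 0.2 - 4.5 = -4.3
Imag: -11.5 + 8.2 = -3.3

-4.3000 - 3.3000i


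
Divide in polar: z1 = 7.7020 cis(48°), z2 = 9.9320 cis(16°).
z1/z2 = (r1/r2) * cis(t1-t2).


r = 7.7020 / 9.9320 = 0.7755
theta = 48° - 16° = 32° = 32° (mod 360)

0.7755 cis(32°)


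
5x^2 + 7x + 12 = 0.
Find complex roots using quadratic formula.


disc = 7^2 - 4*5*12 = 49 - 240 = -191
sqrt(|disc|) = sqrt(191) = 13.8203
Real part = -7/(2*5) = -0.7000
Imag part = 13.8203/(2*5) = 1.3820

-0.7000 ± 1.3820i


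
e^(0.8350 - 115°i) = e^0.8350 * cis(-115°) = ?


e^0.8350 = 2.3048
cos(-115°) = -0.42262
sin(-115°) = -0.90631
Real = 2.3048*(-0.42262) = -0.9741
Imag = 2.3048*(-0.90631) = -2.0889

-0.9741 - 2.0889i


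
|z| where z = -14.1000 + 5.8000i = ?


|z| = sqrt((-14.1)^2 + 5.8^2) = sqrt(198.81 + 33.64) = sqrt(232.45) = 15.2463

|z| = 15.2463


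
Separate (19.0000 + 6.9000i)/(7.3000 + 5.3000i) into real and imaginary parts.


Multiply by conjugate: (19.0000 + 6.9000i)(7.3000 - 5.3000i) / (7.3^2 + 5.3^2)
Numerator real = 19*7.3 + 6.9*5.3 = 175.27
Numerator imag = 6.9*7.3 - 19*5.3 = -50.33
Denominator = 81.38
Re(z) = 175.27/81.38 = 2.1537
Im(z) = -50.33/81.38 = -0.6185

Re(z) = 2.1537, Im(z) = -0.6185


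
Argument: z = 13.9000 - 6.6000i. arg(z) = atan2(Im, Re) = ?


Re = 13.9, Im = -6.6
arg = atan2(-6.6, 13.9) = -25.3993 degrees

arg(z) = -25.3993 degrees


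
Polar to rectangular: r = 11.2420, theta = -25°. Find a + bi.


a = 11.2420*cos(-25°) = 11.2420*0.90631 = 10.1887
b = 11.2420*sin(-25°) = 11.2420*(-0.42262) = -4.7511

10.1887 - 4.7511i


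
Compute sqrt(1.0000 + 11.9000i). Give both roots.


|z| = sqrt(1+141.61) = 11.9419
sqrt((|z|+a)/2) = sqrt((11.9419+1)/2) = sqrt(6.4710) = 2.5438
sqrt((|z|-a)/2) = sqrt((11.9419-1)/2) = sqrt(5.4710) = 2.3390

±(2.5438 + 2.3390i) i.e. 2.5438 + 2.3390i and -2.5438 - 2.3390i


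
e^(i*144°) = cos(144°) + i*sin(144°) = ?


cos(144°) = -0.8090
sin(144°) = 0.5878

e^(i*144°) = -0.8090 + 0.5878i


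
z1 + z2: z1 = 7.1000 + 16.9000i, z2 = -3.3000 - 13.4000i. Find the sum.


Real: 7.1 - 3.3 = 3.8
Imag: 16.9 - 13.4 = 3.5

3.8000 + 3.5000i


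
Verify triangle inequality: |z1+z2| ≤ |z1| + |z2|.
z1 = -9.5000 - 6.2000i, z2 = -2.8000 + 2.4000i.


|z1| = sqrt((-9.5)^2 + (-6.2)^2) = sqrt(128.69) = 11.3442
|z2| = sqrt((-2.8)^2 + 2.4^2) = sqrt(13.6) = 3.6878
z1+z2 = -12.3000 - 3.8000i
|z1+z2| = sqrt(165.73) = 12.8736
|z1|+|z2| = 11.3442 + 3.6878 = 15.0320

|z1+z2| = 12.8736 ≤ |z1|+|z2| = 15.0320 (verified)


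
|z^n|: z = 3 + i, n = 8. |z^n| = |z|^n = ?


|z| = sqrt(9+1) = sqrt(10) = 3.1623
|z^8| = |z|^8 = (sqrt(10))^8 = 10^4 = 10000

|z^8| = 10000


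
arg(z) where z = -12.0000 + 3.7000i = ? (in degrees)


Re = -12, Im = 3.7
arg = atan2(3.7, -12) = 162.8637 degrees

arg(z) = 162.8637 degrees


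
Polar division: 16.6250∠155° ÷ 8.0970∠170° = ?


r = 16.6250 / 8.0970 = 2.0532
theta = 155° - 170° = -15° = 345° (mod 360)

2.0532 cis(345°)


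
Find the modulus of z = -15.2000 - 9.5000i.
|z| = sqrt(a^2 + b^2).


|z| = sqrt((-15.2)^2 + (-9.5)^2) = sqrt(231.04 + 90.25) = sqrt(321.29) = 17.9246

|z| = 17.9246


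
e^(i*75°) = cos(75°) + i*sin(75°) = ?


cos(75°) = 0.2588
sin(75°) = 0.9659

e^(i*75°) = 0.2588 + 0.9659i


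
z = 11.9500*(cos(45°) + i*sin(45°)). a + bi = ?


a = 11.9500*cos(45°) = 11.9500*0.707107 = 8.4499
b = 11.9500*sin(45°) = 11.9500*0.707107 = 8.4499

8.4499 + 8.4499i


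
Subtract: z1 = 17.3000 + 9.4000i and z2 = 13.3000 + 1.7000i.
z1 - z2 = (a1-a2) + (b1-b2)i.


Real: 17.3 - 13.3 = 4
Imag: 9.4 - 1.7 = 7.7

4.0000 + 7.7000i


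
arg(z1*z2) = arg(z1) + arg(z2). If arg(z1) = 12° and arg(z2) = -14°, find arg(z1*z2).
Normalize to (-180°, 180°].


arg(z1*z2) = 12° - 14° = -2°
Normalized to (-180°, 180°]: -2°

-2°


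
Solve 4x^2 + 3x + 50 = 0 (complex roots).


disc = 3^2 - 4*4*50 = 9 - 800 = -791
sqrt(|disc|) = sqrt(791) = 28.1247
Real part = -3/(2*4) = -0.3750
Imag part = 28.1247/(2*4) = 3.5156

-0.3750 ± 3.5156i


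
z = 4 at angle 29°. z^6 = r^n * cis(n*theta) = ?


r^6 = 4^6 = 4096
n*theta = 6*29° = 174° = 174° (mod 360)
a = 4096*cos(174°) = -4073.5617
b = 4096*sin(174°) = 428.1486

4096 cis(174°) = -4073.5617 + 428.1486i


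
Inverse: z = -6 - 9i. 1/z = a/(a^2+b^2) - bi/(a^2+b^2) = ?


|z|^2 = 36+81 = 117
1/z = (-6 + 9i)/117

1/z = -0.0513 + 0.0769i


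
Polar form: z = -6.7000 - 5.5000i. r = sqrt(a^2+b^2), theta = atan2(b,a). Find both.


r = sqrt(44.89+30.25) = sqrt(75.14) = 8.6683
theta = atan2(-5.5, -6.7) = -140.6176 degrees

r = 8.6683, theta = -140.6176 degrees


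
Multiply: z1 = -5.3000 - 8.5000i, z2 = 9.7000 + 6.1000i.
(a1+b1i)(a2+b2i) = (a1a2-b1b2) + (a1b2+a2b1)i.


Real = -5.3*9.7 - (-8.5)*6.1 = -51.41 - (-51.85) = 0.44
Imag = -5.3*6.1 + 9.7*(-8.5) = -32.33 - (82.45) = -114.78

0.4400 - 114.7800i


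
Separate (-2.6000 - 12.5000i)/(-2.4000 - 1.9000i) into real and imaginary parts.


Multiply by conjugate: (-2.6000 - 12.5000i)(-2.4000 + 1.9000i) / ((-2.4)^2 + (-1.9)^2)
Numerator real = -2.6*(-2.4) - (12.5)*(-1.9) = 29.99
Numerator imag = -12.5*(-2.4) - (-2.6)*(-1.9) = 25.06
Denominator = 9.37
Re(z) = 29.99/9.37 = 3.2006
Im(z) = 25.06/9.37 = 2.6745

Re(z) = 3.2006, Im(z) = 2.6745


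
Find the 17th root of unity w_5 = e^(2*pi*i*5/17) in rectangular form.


Angle = 360*5/17 = 105.8824°
a = cos(105.8824°) = -0.2737
b = sin(105.8824°) = 0.9618

-0.2737 + 0.9618i


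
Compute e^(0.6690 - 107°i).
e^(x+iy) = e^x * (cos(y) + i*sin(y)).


e^0.6690 = 1.9523
cos(-107°) = -0.29237
sin(-107°) = -0.9563
Real = 1.9523*(-0.29237) = -0.5708
Imag = 1.9523*(-0.9563) = -1.8670

-0.5708 - 1.8670i


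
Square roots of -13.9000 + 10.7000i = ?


|z| = sqrt(193.21+114.49) = 17.5414
sqrt((|z|+a)/2) = sqrt((17.5414+(-13.9))/2) = sqrt(1.8207) = 1.3493
sqrt((|z|-a)/2) = sqrt((17.5414-(-13.9))/2) = sqrt(15.7207) = 3.9649

±(1.3493 + 3.9649i) i.e. 1.3493 + 3.9649i and -1.3493 - 3.9649i


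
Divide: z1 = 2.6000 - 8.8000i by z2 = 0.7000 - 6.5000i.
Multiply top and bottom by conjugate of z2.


Conjugate of z2 = 0.7000 + 6.5000i
Numerator: (2.6000 - 8.8000i)(0.7000 + 6.5000i) = 59.0200 + 10.7400i
Denominator: 0.7^2 + (-6.5)^2 = 42.74
Result = (59.0200 + 10.7400i)/42.74

1.3809 + 0.2513i


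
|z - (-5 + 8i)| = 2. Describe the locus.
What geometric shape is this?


|z - z0| = r is a circle with center z0 and radius r.
Center = (-5, 8), radius = 2

Circle with center (-5, 8) and radius 2


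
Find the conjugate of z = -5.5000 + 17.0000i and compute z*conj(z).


z_bar = -5.5000 - 17.0000i
z*z_bar = (-5.5)^2 + 17^2 = 30.25 + 289 = 319.25

z_bar = -5.5000 - 17.0000i, z*z_bar = 319.25


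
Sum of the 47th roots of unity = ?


The sum of all 47th roots of unity is 0.
Geometric series: (1 - w^47)/(1 - w) = (1-1)/(1-w) = 0 since w^47 = 1, w ≠ 1.
Alternatively: coefficient of z^46 in z^47 - 1 is 0.

0


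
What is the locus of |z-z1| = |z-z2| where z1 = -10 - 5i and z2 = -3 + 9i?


Equal distances means the locus is the perpendicular bisector of z1 and z2.
Midpoint = ((-10+(-3))/2, (-5+9)/2) = (-6.5000, 2.0000)

Perpendicular bisector through (-6.5000, 2.0000)


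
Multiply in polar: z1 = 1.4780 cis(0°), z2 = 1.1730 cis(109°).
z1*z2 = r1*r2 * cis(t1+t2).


r = 1.4780 * 1.1730 = 1.7337
theta = 0° + 109° = 109° = 109° (mod 360)

1.7337 cis(109°)


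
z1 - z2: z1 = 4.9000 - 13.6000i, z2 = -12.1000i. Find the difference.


Real: 4.9 - 0 = 4.9
Imag: -13.6 + 12.1 = -1.5

4.9000 - 1.5000i


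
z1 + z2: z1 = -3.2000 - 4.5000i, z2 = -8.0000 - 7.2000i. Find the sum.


Real: -3.2 - 8 = -11.2
Imag: -4.5 - 7.2 = -11.7

-11.2000 - 11.7000i


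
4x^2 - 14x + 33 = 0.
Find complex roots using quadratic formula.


disc = (-14)^2 - 4*4*33 = 196 - 528 = -332
sqrt(|disc|) = sqrt(332) = 18.2209
Real part = 14/(2*4) = 1.7500
Imag part = 18.2209/(2*4) = 2.2776

1.7500 ± 2.2776i


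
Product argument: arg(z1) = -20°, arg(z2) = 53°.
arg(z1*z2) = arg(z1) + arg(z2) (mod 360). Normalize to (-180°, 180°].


arg(z1*z2) = -20° + 53° = 33°
Normalized to (-180°, 180°]: 33°

33°


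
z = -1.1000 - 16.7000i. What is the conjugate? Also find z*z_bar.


z_bar = -1.1000 + 16.7000i
z*z_bar = (-1.1)^2 + (-16.7)^2 = 1.21 + 278.89 = 280.1

z_bar = -1.1000 + 16.7000i, z*z_bar = 280.1


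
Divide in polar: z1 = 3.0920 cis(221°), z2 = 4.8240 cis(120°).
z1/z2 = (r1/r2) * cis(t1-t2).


r = 3.0920 / 4.8240 = 0.6410
theta = 221° - 120° = 101° = 101° (mod 360)

0.6410 cis(101°)


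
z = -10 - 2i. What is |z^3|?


|z| = sqrt(100+4) = sqrt(104) = 10.1980
|z^3| = |z|^3 = (sqrt(104))^3 = 104*sqrt(104)

|z^3| = 104*sqrt(104) ≈ 1060.5961


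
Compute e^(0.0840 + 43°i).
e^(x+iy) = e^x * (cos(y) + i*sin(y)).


e^0.0840 = 1.08763
cos(43°) = 0.73135
sin(43°) = 0.682
Real = 1.08763*0.73135 = 0.7954
Imag = 1.08763*0.682 = 0.7418

0.7954 + 0.7418i


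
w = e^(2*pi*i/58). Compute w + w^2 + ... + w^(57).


With w = e^(2*pi*i/58), all 58 of the 58th roots of unity w^0 = 1, w, ..., w^(57) sum to 0: 1 + w + ... + w^(57) = (1 - w^58)/(1 - w) = 0 since w^58 = 1, w ≠ 1.
Removing the root 1: w + w^2 + ... + w^(57) = 0 - 1 = -1

Sum = -1


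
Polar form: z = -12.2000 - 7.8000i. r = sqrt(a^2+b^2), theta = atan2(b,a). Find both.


r = sqrt(148.84+60.84) = sqrt(209.68) = 14.4803
theta = atan2(-7.8, -12.2) = -147.4074 degrees

r = 14.4803, theta = -147.4074 degrees


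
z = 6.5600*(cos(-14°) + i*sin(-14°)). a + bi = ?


a = 6.5600*cos(-14°) = 6.5600*0.970296 = 6.3651
b = 6.5600*sin(-14°) = 6.5600*(-0.24192) = -1.5870

6.3651 - 1.5870i


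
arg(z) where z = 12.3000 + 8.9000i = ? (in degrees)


Re = 12.3, Im = 8.9
arg = atan2(8.9, 12.3) = 35.8886 degrees

arg(z) = 35.8886 degrees


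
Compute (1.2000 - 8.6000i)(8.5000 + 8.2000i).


Real = 1.2*8.5 - (-8.6)*8.2 = 10.2 - (-70.52) = 80.72
Imag = 1.2*8.2 + 8.5*(-8.6) = 9.84 - (73.1) = -63.26

80.7200 - 63.2600i


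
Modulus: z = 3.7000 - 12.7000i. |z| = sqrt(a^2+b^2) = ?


|z| = sqrt(3.7^2 + (-12.7)^2) = sqrt(13.69 + 161.29) = sqrt(174.98) = 13.2280

|z| = 13.2280


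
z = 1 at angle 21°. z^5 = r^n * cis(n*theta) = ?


r^5 = 1^5 = 1
n*theta = 5*21° = 105° = 105° (mod 360)
a = 1*cos(105°) = -0.2588
b = 1*sin(105°) = 0.9659

1 cis(105°) = -0.2588 + 0.9659i


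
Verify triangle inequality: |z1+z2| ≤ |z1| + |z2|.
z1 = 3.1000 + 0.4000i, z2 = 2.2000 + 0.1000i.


|z1| = sqrt(3.1^2 + 0.4^2) = sqrt(9.77) = 3.1257
|z2| = sqrt(2.2^2 + 0.1^2) = sqrt(4.85) = 2.2023
z1+z2 = 5.3000 + 0.5000i
|z1+z2| = sqrt(28.34) = 5.3235
|z1|+|z2| = 3.1257 + 2.2023 = 5.3280

|z1+z2| = 5.3235 ≤ |z1|+|z2| = 5.3280 (verified)


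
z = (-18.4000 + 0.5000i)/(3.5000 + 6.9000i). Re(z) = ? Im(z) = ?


Multiply by conjugate: (-18.4000 + 0.5000i)(3.5000 - 6.9000i) / (3.5^2 + 6.9^2)
Numerator real = -18.4*3.5 + 0.5*6.9 = -60.95
Numerator imag = 0.5*3.5 - (-18.4)*6.9 = 128.71
Denominator = 59.86
Re(z) = -60.95/59.86 = -1.0182
Im(z) = 128.71/59.86 = 2.1502

Re(z) = -1.0182, Im(z) = 2.1502


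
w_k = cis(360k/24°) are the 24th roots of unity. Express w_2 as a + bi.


Angle = 360*2/24 = 30°
a = cos(30°) = 0.8660
b = sin(30°) = 0.5000

0.8660 + 0.5000i


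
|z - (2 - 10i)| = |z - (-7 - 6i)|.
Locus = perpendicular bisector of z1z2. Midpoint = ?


Equal distances means the locus is the perpendicular bisector of z1 and z2.
Midpoint = ((2+(-7))/2, (-10+(-6))/2) = (-2.5000, -8.0000)

Perpendicular bisector through (-2.5000, -8.0000)


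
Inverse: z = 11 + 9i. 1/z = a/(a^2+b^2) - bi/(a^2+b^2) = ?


|z|^2 = 121+81 = 202
1/z = (11 - 9i)/202

1/z = 0.0545 - 0.0446i


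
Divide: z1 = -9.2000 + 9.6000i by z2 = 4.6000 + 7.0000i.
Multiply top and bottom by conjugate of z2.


Conjugate of z2 = 4.6000 - 7.0000i
Numerator: (-9.2000 + 9.6000i)(4.6000 - 7.0000i) = 24.8800 + 108.5600i
Denominator: 4.6^2 + 7^2 = 70.16
Result = (24.8800 + 108.5600i)/70.16

0.3546 + 1.5473i


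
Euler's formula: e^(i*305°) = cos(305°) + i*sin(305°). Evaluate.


cos(305°) = 0.5736
sin(305°) = -0.8192

e^(i*305°) = 0.5736 - 0.8192i


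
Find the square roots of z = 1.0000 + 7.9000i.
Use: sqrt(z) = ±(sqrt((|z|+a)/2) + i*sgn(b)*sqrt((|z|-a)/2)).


|z| = sqrt(1+62.41) = 7.9630
sqrt((|z|+a)/2) = sqrt((7.9630+1)/2) = sqrt(4.4815) = 2.1170
sqrt((|z|-a)/2) = sqrt((7.9630-1)/2) = sqrt(3.4815) = 1.8659

±(2.1170 + 1.8659i) i.e. 2.1170 + 1.8659i and -2.1170 - 1.8659i


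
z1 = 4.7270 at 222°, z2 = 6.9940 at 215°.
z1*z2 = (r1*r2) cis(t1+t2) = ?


r = 4.7270 * 6.9940 = 33.0606
theta = 222° + 215° = 437° = 77° (mod 360)

33.0606 cis(77°)


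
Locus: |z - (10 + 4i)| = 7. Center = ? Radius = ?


|z - z0| = r is a circle with center z0 and radius r.
Center = (10, 4), radius = 7

Circle with center (10, 4) and radius 7


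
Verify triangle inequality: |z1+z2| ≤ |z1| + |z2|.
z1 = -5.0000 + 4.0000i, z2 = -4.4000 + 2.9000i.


|z1| = sqrt((-5)^2 + 4^2) = sqrt(41) = 6.4031
|z2| = sqrt((-4.4)^2 + 2.9^2) = sqrt(27.77) = 5.2697
z1+z2 = -9.4000 + 6.9000i
|z1+z2| = sqrt(135.97) = 11.6606
|z1|+|z2| = 6.4031 + 5.2697 = 11.6728

|z1+z2| = 11.6606 ≤ |z1|+|z2| = 11.6728 (verified)


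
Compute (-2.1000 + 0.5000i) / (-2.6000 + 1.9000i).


Conjugate of z2 = -2.6000 - 1.9000i
Numerator: (-2.1000 + 0.5000i)(-2.6000 - 1.9000i) = 6.4100 + 2.6900i
Denominator: (-2.6)^2 + 1.9^2 = 10.37
Result = (6.4100 + 2.6900i)/10.37

0.6181 + 0.2594i


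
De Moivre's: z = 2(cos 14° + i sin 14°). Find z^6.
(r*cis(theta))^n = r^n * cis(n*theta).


r^6 = 2^6 = 64
n*theta = 6*14° = 84° = 84° (mod 360)
a = 64*cos(84°) = 6.6898
b = 64*sin(84°) = 63.6494

64 cis(84°) = 6.6898 + 63.6494i


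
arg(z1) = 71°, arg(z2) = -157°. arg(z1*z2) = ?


arg(z1*z2) = 71° - 157° = -86°
Normalized to (-180°, 180°]: -86°

-86°


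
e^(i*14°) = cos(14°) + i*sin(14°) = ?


cos(14°) = 0.9703
sin(14°) = 0.2419

e^(i*14°) = 0.9703 + 0.2419i


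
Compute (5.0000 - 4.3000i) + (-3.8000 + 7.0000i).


Real: 5 - 3.8 = 1.2
Imag: -4.3 + 7 = 2.7

1.2000 + 2.7000i


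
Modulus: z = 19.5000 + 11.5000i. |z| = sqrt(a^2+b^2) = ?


|z| = sqrt(19.5^2 + 11.5^2) = sqrt(380.25 + 132.25) = sqrt(512.5) = 22.6385

|z| = 22.6385


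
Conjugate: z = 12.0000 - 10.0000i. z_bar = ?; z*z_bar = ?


z_bar = 12.0000 + 10.0000i
z*z_bar = 12^2 + (-10)^2 = 144 + 100 = 244

z_bar = 12.0000 + 10.0000i, z*z_bar = 244


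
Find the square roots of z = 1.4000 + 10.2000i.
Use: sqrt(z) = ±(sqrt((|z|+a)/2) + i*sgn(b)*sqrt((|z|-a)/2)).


|z| = sqrt(1.96+104.04) = 10.2956
sqrt((|z|+a)/2) = sqrt((10.2956+1.4)/2) = sqrt(5.8478) = 2.4182
sqrt((|z|-a)/2) = sqrt((10.2956-1.4)/2) = sqrt(4.4478) = 2.1090

±(2.4182 + 2.1090i) i.e. 2.4182 + 2.1090i and -2.4182 - 2.1090i


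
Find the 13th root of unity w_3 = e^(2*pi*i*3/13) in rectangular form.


Angle = 360*3/13 = 83.0769°
a = cos(83.0769°) = 0.1205
b = sin(83.0769°) = 0.9927

0.1205 + 0.9927i


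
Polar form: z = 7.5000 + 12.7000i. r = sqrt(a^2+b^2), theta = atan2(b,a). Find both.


r = sqrt(56.25+161.29) = sqrt(217.54) = 14.7492
theta = atan2(12.7, 7.5) = 59.4360 degrees

r = 14.7492, theta = 59.4360 degrees


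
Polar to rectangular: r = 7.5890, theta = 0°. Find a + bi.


a = 7.5890*cos(0°) = 7.5890*1 = 7.5890
b = 7.5890*sin(0°) = 7.5890*0 = 0

7.5890 + 0i


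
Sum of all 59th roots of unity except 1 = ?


With w = e^(2*pi*i/59), all 59 of the 59th roots of unity w^0 = 1, w, ..., w^(58) sum to 0: 1 + w + ... + w^(58) = (1 - w^59)/(1 - w) = 0 since w^59 = 1, w ≠ 1.
Removing the root 1: w + w^2 + ... + w^(58) = 0 - 1 = -1

Sum = -1


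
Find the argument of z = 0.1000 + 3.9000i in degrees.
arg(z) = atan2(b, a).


Re = 0.1, Im = 3.9
arg = atan2(3.9, 0.1) = 88.5312 degrees

arg(z) = 88.5312 degrees


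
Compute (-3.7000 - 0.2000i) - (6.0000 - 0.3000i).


Real: -3.7 - 6 = -9.7
Imag: -0.2 + 0.3 = 0.1

-9.7000 + 0.1000i


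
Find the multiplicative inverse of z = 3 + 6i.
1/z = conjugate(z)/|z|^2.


|z|^2 = 9+36 = 45
1/z = (3 - 6i)/45

1/z = 0.0667 - 0.1333i


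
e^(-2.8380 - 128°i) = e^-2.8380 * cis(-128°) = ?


e^-2.8380 = 0.0585
cos(-128°) = -0.6157
sin(-128°) = -0.788
Real = 0.0585*(-0.6157) = -0.0360
Imag = 0.0585*(-0.788) = -0.0461

-0.0360 - 0.0461i


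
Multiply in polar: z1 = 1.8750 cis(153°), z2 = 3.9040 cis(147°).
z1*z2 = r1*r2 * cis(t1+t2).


r = 1.8750 * 3.9040 = 7.3200
theta = 153° + 147° = 300° = 300° (mod 360)

7.3200 cis(300°)


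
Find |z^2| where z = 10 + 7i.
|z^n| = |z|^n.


|z| = sqrt(100+49) = sqrt(149) = 12.2066
|z^2| = |z|^2 = (sqrt(149))^2 = 149

|z^2| = 149


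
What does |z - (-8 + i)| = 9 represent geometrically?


|z - z0| = r is a circle with center z0 and radius r.
Center = (-8, 1), radius = 9

Circle with center (-8, 1) and radius 9


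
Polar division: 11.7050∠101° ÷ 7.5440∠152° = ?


r = 11.7050 / 7.5440 = 1.5516
theta = 101° - 152° = -51° = 309° (mod 360)

1.5516 cis(309°)


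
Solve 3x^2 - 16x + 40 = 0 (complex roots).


disc = (-16)^2 - 4*3*40 = 256 - 480 = -224
sqrt(|disc|) = sqrt(224) = 14.9666
Real part = 16/(2*3) = 2.6667
Imag part = 14.9666/(2*3) = 2.4944

2.6667 ± 2.4944i


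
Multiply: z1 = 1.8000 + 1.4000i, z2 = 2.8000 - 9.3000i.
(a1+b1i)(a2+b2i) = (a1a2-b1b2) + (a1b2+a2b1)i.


Real = 1.8*2.8 - 1.4*(-9.3) = 5.04 - (-13.02) = 18.06
Imag = 1.8*(-9.3) + 2.8*1.4 = -16.74 + 3.92 = -12.82

18.0600 - 12.8200i


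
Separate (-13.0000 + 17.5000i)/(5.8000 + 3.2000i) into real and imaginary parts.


Multiply by conjugate: (-13.0000 + 17.5000i)(5.8000 - 3.2000i) / (5.8^2 + 3.2^2)
Numerator real = -13*5.8 + 17.5*3.2 = -19.4
Numerator imag = 17.5*5.8 - (-13)*3.2 = 143.1
Denominator = 43.88
Re(z) = -19.4/43.88 = -0.4421
Im(z) = 143.1/43.88 = 3.2612

Re(z) = -0.4421, Im(z) = 3.2612


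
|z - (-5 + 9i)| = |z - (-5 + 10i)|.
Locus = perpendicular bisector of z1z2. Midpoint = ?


Equal distances means the locus is the perpendicular bisector of z1 and z2.
Midpoint = ((-5+(-5))/2, (9+10)/2) = (-5.0000, 9.5000)

Perpendicular bisector through (-5.0000, 9.5000)


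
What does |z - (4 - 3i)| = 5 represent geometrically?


|z - z0| = r is a circle with center z0 and radius r.
Center = (4, -3), radius = 5

Circle with center (4, -3) and radius 5


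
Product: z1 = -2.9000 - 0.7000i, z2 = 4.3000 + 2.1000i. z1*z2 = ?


Real = -2.9*4.3 - (-0.7)*2.1 = -12.47 - (-1.47) = -11
Imag = -2.9*2.1 + 4.3*(-0.7) = -6.09 - (3.01) = -9.1

-11.0000 - 9.1000i


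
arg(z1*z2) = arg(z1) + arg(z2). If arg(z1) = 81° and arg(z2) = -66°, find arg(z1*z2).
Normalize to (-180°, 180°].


arg(z1*z2) = 81° - 66° = 15°
Normalized to (-180°, 180°]: 15°

15°


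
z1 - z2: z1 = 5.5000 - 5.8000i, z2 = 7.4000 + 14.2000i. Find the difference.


Real: 5.5 - 7.4 = -1.9
Imag: -5.8 - 14.2 = -20

-1.9000 - 20.0000i


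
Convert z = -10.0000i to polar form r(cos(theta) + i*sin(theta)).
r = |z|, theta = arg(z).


r = sqrt(0+100) = sqrt(100) = 10.0000
theta = atan2(-10, 0) = -90.0000 degrees

r = 10.0000, theta = -90.0000 degrees


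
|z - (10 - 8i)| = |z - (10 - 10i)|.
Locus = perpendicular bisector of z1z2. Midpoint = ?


Equal distances means the locus is the perpendicular bisector of z1 and z2.
Midpoint = ((10+10)/2, (-8+(-10))/2) = (10.0000, -9.0000)

Perpendicular bisector through (10.0000, -9.0000)


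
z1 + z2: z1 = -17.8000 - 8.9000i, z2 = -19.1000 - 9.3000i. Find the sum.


Real: -17.8 - 19.1 = -36.9
Imag: -8.9 - 9.3 = -18.2

-36.9000 - 18.2000i


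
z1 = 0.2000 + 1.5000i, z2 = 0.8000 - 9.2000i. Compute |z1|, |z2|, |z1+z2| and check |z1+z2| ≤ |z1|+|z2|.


|z1| = sqrt(0.2^2 + 1.5^2) = sqrt(2.29) = 1.5133
|z2| = sqrt(0.8^2 + (-9.2)^2) = sqrt(85.28) = 9.2347
z1+z2 = 1.0000 - 7.7000i
|z1+z2| = sqrt(60.29) = 7.7647
|z1|+|z2| = 1.5133 + 9.2347 = 10.7480

|z1+z2| = 7.7647 ≤ |z1|+|z2| = 10.7480 (verified)


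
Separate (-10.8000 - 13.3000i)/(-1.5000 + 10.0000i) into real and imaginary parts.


Multiply by conjugate: (-10.8000 - 13.3000i)(-1.5000 - 10.0000i) / ((-1.5)^2 + 10^2)
Numerator real = -10.8*(-1.5) - (13.3)*10 = -116.8
Numerator imag = -13.3*(-1.5) - (-10.8)*10 = 127.95
Denominator = 102.25
Re(z) = -116.8/102.25 = -1.1423
Im(z) = 127.95/102.25 = 1.2513

Re(z) = -1.1423, Im(z) = 1.2513


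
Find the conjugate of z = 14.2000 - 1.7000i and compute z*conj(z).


z_bar = 14.2000 + 1.7000i
z*z_bar = 14.2^2 + (-1.7)^2 = 201.64 + 2.89 = 204.53

z_bar = 14.2000 + 1.7000i, z*z_bar = 204.53


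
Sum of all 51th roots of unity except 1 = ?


With w = e^(2*pi*i/51), all 51 of the 51th roots of unity w^0 = 1, w, ..., w^(50) sum to 0: 1 + w + ... + w^(50) = (1 - w^51)/(1 - w) = 0 since w^51 = 1, w ≠ 1.
Removing the root 1: w + w^2 + ... + w^(50) = 0 - 1 = -1

Sum = -1
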